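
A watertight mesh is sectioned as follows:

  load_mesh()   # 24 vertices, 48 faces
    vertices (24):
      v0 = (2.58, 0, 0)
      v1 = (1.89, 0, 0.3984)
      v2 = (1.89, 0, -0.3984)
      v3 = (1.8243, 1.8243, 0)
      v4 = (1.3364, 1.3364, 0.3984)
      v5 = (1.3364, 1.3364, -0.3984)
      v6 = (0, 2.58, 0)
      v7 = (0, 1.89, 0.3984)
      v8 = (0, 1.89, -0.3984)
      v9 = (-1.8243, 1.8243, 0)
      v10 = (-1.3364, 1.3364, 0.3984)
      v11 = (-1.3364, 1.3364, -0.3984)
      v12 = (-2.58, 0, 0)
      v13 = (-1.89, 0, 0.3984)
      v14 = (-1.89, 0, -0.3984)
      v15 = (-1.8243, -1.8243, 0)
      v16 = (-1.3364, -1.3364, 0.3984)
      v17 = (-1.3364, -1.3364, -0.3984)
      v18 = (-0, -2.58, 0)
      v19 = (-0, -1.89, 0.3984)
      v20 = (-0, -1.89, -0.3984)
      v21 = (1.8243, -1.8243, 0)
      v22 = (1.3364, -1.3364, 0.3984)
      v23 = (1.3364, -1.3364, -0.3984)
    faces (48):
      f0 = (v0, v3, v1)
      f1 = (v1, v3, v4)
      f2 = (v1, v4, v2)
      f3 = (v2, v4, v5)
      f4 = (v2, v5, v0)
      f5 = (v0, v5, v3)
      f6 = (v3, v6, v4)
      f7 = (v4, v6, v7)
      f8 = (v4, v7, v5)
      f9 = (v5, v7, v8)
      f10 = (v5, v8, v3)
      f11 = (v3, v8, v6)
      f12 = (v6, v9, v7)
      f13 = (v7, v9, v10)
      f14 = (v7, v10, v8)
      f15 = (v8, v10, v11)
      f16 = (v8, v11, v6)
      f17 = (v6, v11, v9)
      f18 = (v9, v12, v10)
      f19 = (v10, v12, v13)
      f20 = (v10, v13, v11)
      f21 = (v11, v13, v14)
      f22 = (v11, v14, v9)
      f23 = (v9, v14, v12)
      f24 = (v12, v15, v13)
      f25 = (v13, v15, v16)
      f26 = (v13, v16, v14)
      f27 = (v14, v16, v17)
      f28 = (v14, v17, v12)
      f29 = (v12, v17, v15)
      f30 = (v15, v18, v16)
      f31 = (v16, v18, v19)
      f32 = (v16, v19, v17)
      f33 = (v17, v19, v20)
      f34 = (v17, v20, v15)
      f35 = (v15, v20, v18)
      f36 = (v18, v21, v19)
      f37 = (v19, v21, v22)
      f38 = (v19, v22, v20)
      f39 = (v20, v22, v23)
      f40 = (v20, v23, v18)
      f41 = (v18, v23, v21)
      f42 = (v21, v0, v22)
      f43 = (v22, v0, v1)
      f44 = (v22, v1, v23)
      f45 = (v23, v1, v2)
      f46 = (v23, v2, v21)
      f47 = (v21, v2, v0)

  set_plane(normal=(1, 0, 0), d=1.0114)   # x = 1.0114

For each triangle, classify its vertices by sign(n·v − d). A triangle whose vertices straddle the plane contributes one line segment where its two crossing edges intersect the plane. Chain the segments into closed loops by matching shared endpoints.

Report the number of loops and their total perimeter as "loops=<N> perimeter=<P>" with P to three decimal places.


Straddling triangles (12 of 48):
  (v3,v6,v4) [+-+] → (1.0114, 2.16104, 0)–(1.0114, 1.63883, 0.301513)  len=0.6030
  (v4,v6,v7) [+--] → (1.0114, 1.63883, 0.301513)–(1.0114, 1.47103, 0.3984)  len=0.1938
  (v4,v7,v5) [+-+] → (1.0114, 1.47103, 0.3984)–(1.0114, 1.47103, -0.204626)  len=0.6030
  (v5,v7,v8) [+--] → (1.0114, 1.47103, -0.204626)–(1.0114, 1.47103, -0.3984)  len=0.1938
  (v5,v8,v3) [+-+] → (1.0114, 1.47103, -0.3984)–(1.0114, 1.85358, -0.177525)  len=0.4417
  (v3,v8,v6) [+--] → (1.0114, 1.85358, -0.177525)–(1.0114, 2.16104, 0)  len=0.3550
  (v18,v21,v19) [-+-] → (1.0114, -2.16104, 0)–(1.0114, -1.85358, 0.177525)  len=0.3550
  (v19,v21,v22) [-++] → (1.0114, -1.85358, 0.177525)–(1.0114, -1.47103, 0.3984)  len=0.4417
  (v19,v22,v20) [-+-] → (1.0114, -1.47103, 0.3984)–(1.0114, -1.47103, 0.204626)  len=0.1938
  (v20,v22,v23) [-++] → (1.0114, -1.47103, 0.204626)–(1.0114, -1.47103, -0.3984)  len=0.6030
  (v20,v23,v18) [-+-] → (1.0114, -1.47103, -0.3984)–(1.0114, -1.63883, -0.301513)  len=0.1938
  (v18,v23,v21) [-++] → (1.0114, -1.63883, -0.301513)–(1.0114, -2.16104, 0)  len=0.6030

Chained into 2 loop(s):
  loop 1: 6 segments, perimeter = 2.3903
  loop 2: 6 segments, perimeter = 2.3903
Total perimeter = 4.781

loops=2 perimeter=4.781


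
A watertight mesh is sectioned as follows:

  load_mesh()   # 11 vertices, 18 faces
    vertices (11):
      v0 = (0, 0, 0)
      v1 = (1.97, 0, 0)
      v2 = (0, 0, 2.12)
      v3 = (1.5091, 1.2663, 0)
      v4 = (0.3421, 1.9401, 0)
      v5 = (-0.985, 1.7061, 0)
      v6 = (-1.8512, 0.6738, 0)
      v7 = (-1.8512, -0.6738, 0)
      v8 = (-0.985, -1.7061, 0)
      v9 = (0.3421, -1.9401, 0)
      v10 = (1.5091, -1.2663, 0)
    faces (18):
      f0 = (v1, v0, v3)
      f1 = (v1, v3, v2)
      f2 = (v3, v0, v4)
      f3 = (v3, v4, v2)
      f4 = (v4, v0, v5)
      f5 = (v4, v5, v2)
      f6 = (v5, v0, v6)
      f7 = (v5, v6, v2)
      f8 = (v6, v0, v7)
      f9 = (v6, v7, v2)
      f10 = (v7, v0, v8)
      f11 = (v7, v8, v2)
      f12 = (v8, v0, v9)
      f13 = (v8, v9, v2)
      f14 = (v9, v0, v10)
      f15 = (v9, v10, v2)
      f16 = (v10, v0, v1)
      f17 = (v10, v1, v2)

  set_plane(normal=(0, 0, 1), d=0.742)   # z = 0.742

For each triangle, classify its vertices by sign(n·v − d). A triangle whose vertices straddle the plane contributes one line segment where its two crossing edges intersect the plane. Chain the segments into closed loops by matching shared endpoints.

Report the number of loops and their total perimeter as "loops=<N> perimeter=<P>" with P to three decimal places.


Straddling triangles (9 of 18):
  (v1,v3,v2) [--+] → (0.980915, 0.823095, 0.742)–(1.2805, 0, 0.742)  len=0.8759
  (v3,v4,v2) [--+] → (0.222365, 1.26106, 0.742)–(0.980915, 0.823095, 0.742)  len=0.8759
  (v4,v5,v2) [--+] → (-0.64025, 1.10896, 0.742)–(0.222365, 1.26107, 0.742)  len=0.8759
  (v5,v6,v2) [--+] → (-1.20328, 0.43797, 0.742)–(-0.64025, 1.10896, 0.742)  len=0.8759
  (v6,v7,v2) [--+] → (-1.20328, -0.43797, 0.742)–(-1.20328, 0.43797, 0.742)  len=0.8759
  (v7,v8,v2) [--+] → (-0.64025, -1.10896, 0.742)–(-1.20328, -0.43797, 0.742)  len=0.8759
  (v8,v9,v2) [--+] → (0.222365, -1.26106, 0.742)–(-0.64025, -1.10896, 0.742)  len=0.8759
  (v9,v10,v2) [--+] → (0.980915, -0.823095, 0.742)–(0.222365, -1.26107, 0.742)  len=0.8759
  (v10,v1,v2) [--+] → (1.2805, 0, 0.742)–(0.980915, -0.823095, 0.742)  len=0.8759

Chained into 1 loop(s):
  loop 1: 9 segments, perimeter = 7.8833
Total perimeter = 7.883

loops=1 perimeter=7.883


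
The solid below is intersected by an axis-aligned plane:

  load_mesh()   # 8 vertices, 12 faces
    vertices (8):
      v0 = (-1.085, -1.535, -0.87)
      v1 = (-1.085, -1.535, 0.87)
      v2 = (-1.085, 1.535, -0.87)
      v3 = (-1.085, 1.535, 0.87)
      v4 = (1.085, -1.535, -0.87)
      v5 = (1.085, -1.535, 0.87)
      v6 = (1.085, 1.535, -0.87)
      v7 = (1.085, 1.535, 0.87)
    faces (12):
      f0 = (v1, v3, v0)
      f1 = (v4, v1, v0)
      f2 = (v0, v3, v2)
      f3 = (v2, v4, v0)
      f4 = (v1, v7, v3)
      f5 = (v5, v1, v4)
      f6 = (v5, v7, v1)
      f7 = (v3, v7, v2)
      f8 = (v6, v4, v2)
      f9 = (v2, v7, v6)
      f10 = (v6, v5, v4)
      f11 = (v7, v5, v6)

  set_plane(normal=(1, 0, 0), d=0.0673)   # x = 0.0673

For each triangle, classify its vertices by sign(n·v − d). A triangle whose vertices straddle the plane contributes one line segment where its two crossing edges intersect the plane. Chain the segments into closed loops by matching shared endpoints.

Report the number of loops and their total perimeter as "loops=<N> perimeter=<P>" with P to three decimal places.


Straddling triangles (8 of 12):
  (v4,v1,v0) [+--] → (0.0673, -1.535, -0.0539641)–(0.0673, -1.535, -0.87)  len=0.8160
  (v2,v4,v0) [-+-] → (0.0673, -0.0952124, -0.87)–(0.0673, -1.535, -0.87)  len=1.4398
  (v1,v7,v3) [-+-] → (0.0673, 0.0952124, 0.87)–(0.0673, 1.535, 0.87)  len=1.4398
  (v5,v1,v4) [+-+] → (0.0673, -1.535, 0.87)–(0.0673, -1.535, -0.0539641)  len=0.9240
  (v5,v7,v1) [++-] → (0.0673, 0.0952124, 0.87)–(0.0673, -1.535, 0.87)  len=1.6302
  (v3,v7,v2) [-+-] → (0.0673, 1.535, 0.87)–(0.0673, 1.535, 0.0539641)  len=0.8160
  (v6,v4,v2) [++-] → (0.0673, -0.0952124, -0.87)–(0.0673, 1.535, -0.87)  len=1.6302
  (v2,v7,v6) [-++] → (0.0673, 1.535, 0.0539641)–(0.0673, 1.535, -0.87)  len=0.9240

Chained into 1 loop(s):
  loop 1: 8 segments, perimeter = 9.6200
Total perimeter = 9.620

loops=1 perimeter=9.620


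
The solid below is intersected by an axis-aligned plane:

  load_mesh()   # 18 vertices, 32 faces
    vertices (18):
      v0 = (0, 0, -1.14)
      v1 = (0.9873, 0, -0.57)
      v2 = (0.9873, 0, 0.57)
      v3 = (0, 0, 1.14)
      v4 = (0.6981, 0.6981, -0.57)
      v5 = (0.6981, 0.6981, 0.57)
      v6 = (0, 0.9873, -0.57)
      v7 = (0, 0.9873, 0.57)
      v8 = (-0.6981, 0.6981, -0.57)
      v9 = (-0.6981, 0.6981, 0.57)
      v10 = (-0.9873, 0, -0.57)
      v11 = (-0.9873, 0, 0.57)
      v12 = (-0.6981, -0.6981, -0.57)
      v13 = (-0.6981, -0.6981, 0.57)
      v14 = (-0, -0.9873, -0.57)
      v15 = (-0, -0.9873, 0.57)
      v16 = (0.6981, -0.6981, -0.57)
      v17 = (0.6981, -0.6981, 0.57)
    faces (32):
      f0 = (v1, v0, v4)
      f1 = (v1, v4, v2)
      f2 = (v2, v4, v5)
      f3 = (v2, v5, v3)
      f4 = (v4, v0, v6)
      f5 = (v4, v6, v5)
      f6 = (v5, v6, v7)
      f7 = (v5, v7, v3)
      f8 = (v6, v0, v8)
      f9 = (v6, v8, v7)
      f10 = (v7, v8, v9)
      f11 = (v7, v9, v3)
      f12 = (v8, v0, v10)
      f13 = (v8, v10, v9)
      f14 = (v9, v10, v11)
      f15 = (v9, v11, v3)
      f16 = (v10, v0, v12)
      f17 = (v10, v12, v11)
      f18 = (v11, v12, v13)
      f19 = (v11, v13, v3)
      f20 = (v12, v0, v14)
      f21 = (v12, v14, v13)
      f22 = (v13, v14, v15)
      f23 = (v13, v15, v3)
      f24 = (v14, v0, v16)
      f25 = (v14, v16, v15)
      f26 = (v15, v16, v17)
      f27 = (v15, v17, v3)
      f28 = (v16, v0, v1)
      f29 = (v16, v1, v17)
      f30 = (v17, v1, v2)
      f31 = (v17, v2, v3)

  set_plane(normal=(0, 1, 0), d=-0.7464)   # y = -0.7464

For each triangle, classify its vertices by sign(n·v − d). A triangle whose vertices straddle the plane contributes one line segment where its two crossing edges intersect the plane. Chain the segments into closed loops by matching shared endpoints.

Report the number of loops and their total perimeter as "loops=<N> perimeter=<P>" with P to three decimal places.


Straddling triangles (8 of 32):
  (v12,v0,v14) [++-] → (0, -0.7464, -0.709079)–(-0.581509, -0.7464, -0.57)  len=0.5979
  (v12,v14,v13) [+-+] → (-0.581509, -0.7464, -0.57)–(-0.581509, -0.7464, 0.379606)  len=0.9496
  (v13,v14,v15) [+--] → (-0.581509, -0.7464, 0.379606)–(-0.581509, -0.7464, 0.57)  len=0.1904
  (v13,v15,v3) [+-+] → (-0.581509, -0.7464, 0.57)–(0, -0.7464, 0.709079)  len=0.5979
  (v14,v0,v16) [-++] → (0, -0.7464, -0.709079)–(0.581509, -0.7464, -0.57)  len=0.5979
  (v14,v16,v15) [-+-] → (0.581509, -0.7464, -0.57)–(0.581509, -0.7464, -0.379606)  len=0.1904
  (v15,v16,v17) [-++] → (0.581509, -0.7464, -0.379606)–(0.581509, -0.7464, 0.57)  len=0.9496
  (v15,v17,v3) [-++] → (0.581509, -0.7464, 0.57)–(0, -0.7464, 0.709079)  len=0.5979

Chained into 1 loop(s):
  loop 1: 8 segments, perimeter = 4.6716
Total perimeter = 4.672

loops=1 perimeter=4.672


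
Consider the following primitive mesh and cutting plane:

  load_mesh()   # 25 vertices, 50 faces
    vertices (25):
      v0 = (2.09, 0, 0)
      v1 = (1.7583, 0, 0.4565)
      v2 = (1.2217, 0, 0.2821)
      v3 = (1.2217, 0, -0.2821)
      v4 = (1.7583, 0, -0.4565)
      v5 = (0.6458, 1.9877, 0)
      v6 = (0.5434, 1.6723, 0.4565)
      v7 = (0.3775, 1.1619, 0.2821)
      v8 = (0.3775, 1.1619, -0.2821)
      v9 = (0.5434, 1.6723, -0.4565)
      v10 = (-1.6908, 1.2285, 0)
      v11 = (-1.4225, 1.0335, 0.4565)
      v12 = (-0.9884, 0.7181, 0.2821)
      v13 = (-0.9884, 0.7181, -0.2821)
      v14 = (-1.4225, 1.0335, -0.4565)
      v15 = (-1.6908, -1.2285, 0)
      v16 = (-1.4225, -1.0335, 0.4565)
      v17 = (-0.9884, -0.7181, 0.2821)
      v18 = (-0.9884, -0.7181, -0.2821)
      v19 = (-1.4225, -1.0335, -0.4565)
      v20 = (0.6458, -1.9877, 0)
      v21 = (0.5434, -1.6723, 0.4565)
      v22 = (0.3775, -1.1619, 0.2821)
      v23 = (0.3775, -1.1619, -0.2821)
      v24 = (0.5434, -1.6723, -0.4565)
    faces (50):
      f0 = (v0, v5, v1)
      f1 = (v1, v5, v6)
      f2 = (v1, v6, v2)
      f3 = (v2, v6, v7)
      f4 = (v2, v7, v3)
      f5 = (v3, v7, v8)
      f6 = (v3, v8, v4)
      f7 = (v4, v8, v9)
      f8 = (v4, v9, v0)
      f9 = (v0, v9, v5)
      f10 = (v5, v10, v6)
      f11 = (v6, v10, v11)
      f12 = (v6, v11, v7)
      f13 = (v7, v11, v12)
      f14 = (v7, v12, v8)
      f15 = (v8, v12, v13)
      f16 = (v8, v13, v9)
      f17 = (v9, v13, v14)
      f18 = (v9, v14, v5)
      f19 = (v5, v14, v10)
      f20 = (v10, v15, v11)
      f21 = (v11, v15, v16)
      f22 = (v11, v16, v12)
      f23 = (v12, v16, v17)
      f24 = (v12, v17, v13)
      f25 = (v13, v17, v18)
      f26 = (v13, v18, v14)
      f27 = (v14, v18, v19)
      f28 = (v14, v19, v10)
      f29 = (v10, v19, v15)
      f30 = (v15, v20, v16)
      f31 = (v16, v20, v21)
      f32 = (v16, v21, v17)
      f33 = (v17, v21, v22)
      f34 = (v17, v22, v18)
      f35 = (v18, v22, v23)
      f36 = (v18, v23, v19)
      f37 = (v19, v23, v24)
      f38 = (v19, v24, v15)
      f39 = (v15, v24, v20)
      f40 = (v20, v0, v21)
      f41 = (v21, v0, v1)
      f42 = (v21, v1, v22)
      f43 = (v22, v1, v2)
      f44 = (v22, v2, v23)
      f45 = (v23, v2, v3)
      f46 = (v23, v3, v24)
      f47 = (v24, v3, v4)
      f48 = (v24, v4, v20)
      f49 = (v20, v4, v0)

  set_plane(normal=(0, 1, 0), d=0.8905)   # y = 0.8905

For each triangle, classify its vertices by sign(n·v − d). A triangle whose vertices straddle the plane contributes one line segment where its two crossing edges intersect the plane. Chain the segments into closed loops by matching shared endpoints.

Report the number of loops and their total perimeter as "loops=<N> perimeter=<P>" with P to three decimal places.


Straddling triangles (22 of 50):
  (v0,v5,v1) [-+-] → (1.44299, 0.8905, 0)–(1.25989, 0.8905, 0.251986)  len=0.3115
  (v1,v5,v6) [-++] → (1.25989, 0.8905, 0.251986)–(1.11137, 0.8905, 0.4565)  len=0.2528
  (v1,v6,v2) [-+-] → (1.11137, 0.8905, 0.4565)–(0.860505, 0.8905, 0.374968)  len=0.2638
  (v2,v6,v7) [-++] → (0.860505, 0.8905, 0.374968)–(0.574691, 0.8905, 0.2821)  len=0.3005
  (v2,v7,v3) [-+-] → (0.574691, 0.8905, 0.2821)–(0.574691, 0.8905, 0.150313)  len=0.1318
  (v3,v7,v8) [-++] → (0.574691, 0.8905, 0.150313)–(0.574691, 0.8905, -0.2821)  len=0.4324
  (v3,v8,v4) [-+-] → (0.574691, 0.8905, -0.2821)–(0.700031, 0.8905, -0.322837)  len=0.1318
  (v4,v8,v9) [-++] → (0.700031, 0.8905, -0.322837)–(1.11137, 0.8905, -0.4565)  len=0.4325
  (v4,v9,v0) [-+-] → (1.11137, 0.8905, -0.4565)–(1.26644, 0.8905, -0.243086)  len=0.2638
  (v0,v9,v5) [-++] → (1.26644, 0.8905, -0.243086)–(1.44299, 0.8905, 0)  len=0.3004
  (v7,v11,v12) [++-] → (-1.22568, 0.8905, 0.377428)–(-0.457798, 0.8905, 0.2821)  len=0.7738
  (v7,v12,v8) [+-+] → (-0.457798, 0.8905, 0.2821)–(-0.457798, 0.8905, 0.062929)  len=0.2192
  (v8,v12,v13) [+--] → (-0.457798, 0.8905, 0.062929)–(-0.457798, 0.8905, -0.2821)  len=0.3450
  (v8,v13,v9) [+-+] → (-0.457798, 0.8905, -0.2821)–(-0.711642, 0.8905, -0.31361)  len=0.2558
  (v9,v13,v14) [+-+] → (-0.711642, 0.8905, -0.31361)–(-1.22568, 0.8905, -0.377428)  len=0.5180
  (v10,v15,v11) [+-+] → (-1.6908, 0.8905, 0)–(-1.43946, 0.8905, 0.427641)  len=0.4960
  (v11,v15,v16) [+--] → (-1.43946, 0.8905, 0.427641)–(-1.4225, 0.8905, 0.4565)  len=0.0335
  (v11,v16,v12) [+--] → (-1.4225, 0.8905, 0.4565)–(-1.22568, 0.8905, 0.377428)  len=0.2121
  (v13,v18,v14) [--+] → (-1.38706, 0.8905, -0.442262)–(-1.22568, 0.8905, -0.377428)  len=0.1739
  (v14,v18,v19) [+--] → (-1.38706, 0.8905, -0.442262)–(-1.4225, 0.8905, -0.4565)  len=0.0382
  (v14,v19,v10) [+-+] → (-1.4225, 0.8905, -0.4565)–(-1.65071, 0.8905, -0.0682126)  len=0.4504
  (v10,v19,v15) [+--] → (-1.65071, 0.8905, -0.0682126)–(-1.6908, 0.8905, 0)  len=0.0791

Chained into 2 loop(s):
  loop 1: 10 segments, perimeter = 2.8213
  loop 2: 12 segments, perimeter = 3.5950
Total perimeter = 6.416

loops=2 perimeter=6.416


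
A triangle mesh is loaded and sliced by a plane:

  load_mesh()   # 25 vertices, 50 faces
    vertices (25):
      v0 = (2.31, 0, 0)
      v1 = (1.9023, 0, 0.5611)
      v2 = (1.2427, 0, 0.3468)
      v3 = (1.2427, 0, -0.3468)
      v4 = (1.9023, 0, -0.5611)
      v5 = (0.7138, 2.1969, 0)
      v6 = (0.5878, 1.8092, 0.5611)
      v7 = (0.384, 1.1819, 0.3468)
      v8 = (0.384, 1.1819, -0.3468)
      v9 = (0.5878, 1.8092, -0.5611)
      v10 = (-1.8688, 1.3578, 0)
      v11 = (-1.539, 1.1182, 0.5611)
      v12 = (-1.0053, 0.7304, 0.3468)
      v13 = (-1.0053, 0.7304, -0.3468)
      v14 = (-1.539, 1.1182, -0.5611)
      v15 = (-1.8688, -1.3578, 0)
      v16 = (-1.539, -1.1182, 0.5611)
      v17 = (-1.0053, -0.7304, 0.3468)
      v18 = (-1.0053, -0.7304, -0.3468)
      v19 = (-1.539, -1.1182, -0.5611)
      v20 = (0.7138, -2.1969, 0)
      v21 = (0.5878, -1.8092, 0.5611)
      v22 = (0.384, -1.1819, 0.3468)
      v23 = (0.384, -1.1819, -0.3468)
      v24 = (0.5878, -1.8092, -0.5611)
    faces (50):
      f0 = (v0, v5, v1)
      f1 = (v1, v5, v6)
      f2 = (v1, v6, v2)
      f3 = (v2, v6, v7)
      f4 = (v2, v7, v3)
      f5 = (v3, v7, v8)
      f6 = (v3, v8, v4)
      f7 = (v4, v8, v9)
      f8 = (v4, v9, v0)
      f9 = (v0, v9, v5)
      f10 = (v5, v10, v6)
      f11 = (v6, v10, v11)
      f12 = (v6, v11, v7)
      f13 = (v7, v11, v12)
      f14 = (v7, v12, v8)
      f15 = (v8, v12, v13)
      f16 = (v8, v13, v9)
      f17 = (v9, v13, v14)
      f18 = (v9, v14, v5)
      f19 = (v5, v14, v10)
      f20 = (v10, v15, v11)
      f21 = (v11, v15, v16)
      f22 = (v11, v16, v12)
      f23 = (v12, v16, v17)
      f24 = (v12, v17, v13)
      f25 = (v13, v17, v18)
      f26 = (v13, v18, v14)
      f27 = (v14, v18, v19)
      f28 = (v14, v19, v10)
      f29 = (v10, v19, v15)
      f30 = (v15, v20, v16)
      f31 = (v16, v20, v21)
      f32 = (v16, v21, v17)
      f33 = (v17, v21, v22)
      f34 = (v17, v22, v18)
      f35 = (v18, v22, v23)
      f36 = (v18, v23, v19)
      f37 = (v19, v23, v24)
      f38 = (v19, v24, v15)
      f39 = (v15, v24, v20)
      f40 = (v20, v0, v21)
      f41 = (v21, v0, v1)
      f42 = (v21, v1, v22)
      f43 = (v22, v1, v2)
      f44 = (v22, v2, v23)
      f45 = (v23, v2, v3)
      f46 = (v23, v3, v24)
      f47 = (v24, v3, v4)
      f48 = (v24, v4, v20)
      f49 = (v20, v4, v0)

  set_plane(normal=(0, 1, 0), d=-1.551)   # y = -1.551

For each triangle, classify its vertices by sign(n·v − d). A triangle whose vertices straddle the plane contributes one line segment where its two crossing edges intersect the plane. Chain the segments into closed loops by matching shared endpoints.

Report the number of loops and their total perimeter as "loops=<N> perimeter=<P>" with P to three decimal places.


loops=1 perimeter=5.802

Straddling triangles (14 of 50):
  (v15,v20,v16) [+-+] → (-1.27416, -1.551, 0)–(-0.635123, -1.551, 0.335973)  len=0.7220
  (v16,v20,v21) [+--] → (-0.635123, -1.551, 0.335973)–(-0.206903, -1.551, 0.5611)  len=0.4838
  (v16,v21,v17) [+-+] → (-0.206903, -1.551, 0.5611)–(0.206507, -1.551, 0.509809)  len=0.4166
  (v17,v21,v22) [+-+] → (0.206507, -1.551, 0.509809)–(0.503915, -1.551, 0.472893)  len=0.2997
  (v19,v23,v24) [++-] → (0.503915, -1.551, -0.472893)–(-0.206903, -1.551, -0.5611)  len=0.7163
  (v19,v24,v15) [+-+] → (-0.206903, -1.551, -0.5611)–(-0.817371, -1.551, -0.240152)  len=0.6897
  (v15,v24,v20) [+--] → (-0.817371, -1.551, -0.240152)–(-1.27416, -1.551, 0)  len=0.5161
  (v20,v0,v21) [-+-] → (1.18309, -1.551, 0)–(0.833584, -1.551, 0.481023)  len=0.5946
  (v21,v0,v1) [-++] → (0.833584, -1.551, 0.481023)–(0.775399, -1.551, 0.5611)  len=0.0990
  (v21,v1,v22) [-++] → (0.775399, -1.551, 0.5611)–(0.503915, -1.551, 0.472893)  len=0.2855
  (v23,v3,v24) [++-] → (0.681264, -1.551, -0.530516)–(0.503915, -1.551, -0.472893)  len=0.1865
  (v24,v3,v4) [-++] → (0.681264, -1.551, -0.530516)–(0.775399, -1.551, -0.5611)  len=0.0990
  (v24,v4,v20) [-+-] → (0.775399, -1.551, -0.5611)–(1.06323, -1.551, -0.164966)  len=0.4897
  (v20,v4,v0) [-++] → (1.06323, -1.551, -0.164966)–(1.18309, -1.551, 0)  len=0.2039

Chained into 1 loop(s):
  loop 1: 14 segments, perimeter = 5.8021
Total perimeter = 5.802


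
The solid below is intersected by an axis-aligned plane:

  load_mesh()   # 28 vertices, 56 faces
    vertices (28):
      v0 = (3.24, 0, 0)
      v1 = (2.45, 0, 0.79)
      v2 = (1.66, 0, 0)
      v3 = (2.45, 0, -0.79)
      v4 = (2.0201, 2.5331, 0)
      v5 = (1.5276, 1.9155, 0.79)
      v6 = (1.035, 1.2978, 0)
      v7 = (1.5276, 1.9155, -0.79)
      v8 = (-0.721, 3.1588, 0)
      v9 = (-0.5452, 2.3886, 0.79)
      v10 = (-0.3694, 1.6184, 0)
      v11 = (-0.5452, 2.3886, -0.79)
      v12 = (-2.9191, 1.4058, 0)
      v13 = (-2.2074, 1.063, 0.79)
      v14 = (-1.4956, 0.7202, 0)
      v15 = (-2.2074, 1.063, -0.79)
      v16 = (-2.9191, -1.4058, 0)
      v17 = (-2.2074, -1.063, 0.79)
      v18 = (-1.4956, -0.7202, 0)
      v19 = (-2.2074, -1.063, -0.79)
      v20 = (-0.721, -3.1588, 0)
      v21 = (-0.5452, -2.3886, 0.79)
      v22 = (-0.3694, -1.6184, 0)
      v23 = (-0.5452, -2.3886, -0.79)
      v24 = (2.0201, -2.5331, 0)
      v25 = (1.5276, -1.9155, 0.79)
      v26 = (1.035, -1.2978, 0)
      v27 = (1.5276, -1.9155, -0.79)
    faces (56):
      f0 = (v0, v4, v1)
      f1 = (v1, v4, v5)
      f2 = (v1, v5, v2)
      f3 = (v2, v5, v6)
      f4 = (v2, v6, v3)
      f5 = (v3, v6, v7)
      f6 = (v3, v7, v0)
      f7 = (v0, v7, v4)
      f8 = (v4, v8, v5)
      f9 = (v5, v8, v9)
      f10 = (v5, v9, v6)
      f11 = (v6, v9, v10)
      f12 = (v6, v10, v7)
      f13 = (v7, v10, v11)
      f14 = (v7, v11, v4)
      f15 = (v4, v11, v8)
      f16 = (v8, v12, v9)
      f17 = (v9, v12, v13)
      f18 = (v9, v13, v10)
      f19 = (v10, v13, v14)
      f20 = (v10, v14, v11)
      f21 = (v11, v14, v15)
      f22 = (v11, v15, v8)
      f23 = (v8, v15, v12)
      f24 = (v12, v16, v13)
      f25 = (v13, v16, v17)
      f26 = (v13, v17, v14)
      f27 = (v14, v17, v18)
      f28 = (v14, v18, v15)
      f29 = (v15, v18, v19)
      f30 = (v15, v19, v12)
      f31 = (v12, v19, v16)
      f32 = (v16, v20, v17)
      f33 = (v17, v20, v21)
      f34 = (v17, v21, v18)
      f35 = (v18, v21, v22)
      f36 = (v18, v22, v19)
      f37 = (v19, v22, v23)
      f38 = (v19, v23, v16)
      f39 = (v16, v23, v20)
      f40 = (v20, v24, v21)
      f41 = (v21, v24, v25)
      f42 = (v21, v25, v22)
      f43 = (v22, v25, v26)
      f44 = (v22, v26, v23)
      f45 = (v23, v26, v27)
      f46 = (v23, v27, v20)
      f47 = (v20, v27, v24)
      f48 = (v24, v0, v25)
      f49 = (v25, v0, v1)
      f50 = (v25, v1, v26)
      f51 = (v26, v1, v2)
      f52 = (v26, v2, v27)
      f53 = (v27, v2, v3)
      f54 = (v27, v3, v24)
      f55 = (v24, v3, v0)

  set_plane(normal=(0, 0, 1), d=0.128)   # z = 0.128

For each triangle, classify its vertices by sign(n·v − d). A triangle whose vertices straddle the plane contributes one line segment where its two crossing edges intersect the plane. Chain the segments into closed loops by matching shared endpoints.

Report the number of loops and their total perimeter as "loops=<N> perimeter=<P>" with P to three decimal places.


loops=2 perimeter=29.764

Straddling triangles (28 of 56):
  (v0,v4,v1) [--+] → (2.08975, 2.12267, 0.128)–(3.112, 0, 0.128)  len=2.3560
  (v1,v4,v5) [+-+] → (2.08975, 2.12267, 0.128)–(1.9403, 2.43303, 0.128)  len=0.3445
  (v1,v5,v2) [++-] → (1.63855, 0.310359, 0.128)–(1.788, 0, 0.128)  len=0.3445
  (v2,v5,v6) [-+-] → (1.63855, 0.310359, 0.128)–(1.11481, 1.39788, 0.128)  len=1.2071
  (v4,v8,v5) [--+] → (-0.35667, 2.95735, 0.128)–(1.9403, 2.43303, 0.128)  len=2.3561
  (v5,v8,v9) [+-+] → (-0.35667, 2.95735, 0.128)–(-0.692516, 3.03401, 0.128)  len=0.3445
  (v5,v9,v6) [++-] → (0.778968, 1.47454, 0.128)–(1.11481, 1.39788, 0.128)  len=0.3445
  (v6,v9,v10) [-+-] → (0.778968, 1.47454, 0.128)–(-0.397884, 1.74319, 0.128)  len=1.2071
  (v8,v12,v9) [--+] → (-2.53447, 1.56504, 0.128)–(-0.692516, 3.03401, 0.128)  len=2.3560
  (v9,v12,v13) [+-+] → (-2.53447, 1.56504, 0.128)–(-2.80379, 1.35026, 0.128)  len=0.3445
  (v9,v13,v10) [++-] → (-0.667203, 1.52841, 0.128)–(-0.397884, 1.74319, 0.128)  len=0.3445
  (v10,v13,v14) [-+-] → (-0.667203, 1.52841, 0.128)–(-1.61093, 0.775742, 0.128)  len=1.2071
  (v12,v16,v13) [--+] → (-2.80379, -1.00579, 0.128)–(-2.80379, 1.35026, 0.128)  len=2.3560
  (v13,v16,v17) [+-+] → (-2.80379, -1.00579, 0.128)–(-2.80379, -1.35026, 0.128)  len=0.3445
  (v13,v17,v14) [++-] → (-1.61093, 0.431276, 0.128)–(-1.61093, 0.775742, 0.128)  len=0.3445
  (v14,v17,v18) [-+-] → (-1.61093, 0.431276, 0.128)–(-1.61093, -0.775742, 0.128)  len=1.2070
  (v16,v20,v17) [--+] → (-0.961834, -2.81923, 0.128)–(-2.80379, -1.35026, 0.128)  len=2.3560
  (v17,v20,v21) [+-+] → (-0.961834, -2.81923, 0.128)–(-0.692516, -3.03401, 0.128)  len=0.3445
  (v17,v21,v18) [++-] → (-1.34161, -0.990523, 0.128)–(-1.61093, -0.775742, 0.128)  len=0.3445
  (v18,v21,v22) [-+-] → (-1.34161, -0.990523, 0.128)–(-0.397884, -1.74319, 0.128)  len=1.2071
  (v20,v24,v21) [--+] → (1.60446, -2.50969, 0.128)–(-0.692516, -3.03401, 0.128)  len=2.3561
  (v21,v24,v25) [+-+] → (1.60446, -2.50969, 0.128)–(1.9403, -2.43303, 0.128)  len=0.3445
  (v21,v25,v22) [++-] → (-0.062038, -1.66654, 0.128)–(-0.397884, -1.74319, 0.128)  len=0.3445
  (v22,v25,v26) [-+-] → (-0.062038, -1.66654, 0.128)–(1.11481, -1.39788, 0.128)  len=1.2071
  (v24,v0,v25) [--+] → (2.96255, -0.310359, 0.128)–(1.9403, -2.43303, 0.128)  len=2.3560
  (v25,v0,v1) [+-+] → (2.96255, -0.310359, 0.128)–(3.112, 0, 0.128)  len=0.3445
  (v25,v1,v26) [++-] → (1.26427, -1.08752, 0.128)–(1.11481, -1.39788, 0.128)  len=0.3445
  (v26,v1,v2) [-+-] → (1.26427, -1.08752, 0.128)–(1.788, 0, 0.128)  len=1.2071

Chained into 2 loop(s):
  loop 1: 14 segments, perimeter = 18.9034
  loop 2: 14 segments, perimeter = 10.8610
Total perimeter = 29.764


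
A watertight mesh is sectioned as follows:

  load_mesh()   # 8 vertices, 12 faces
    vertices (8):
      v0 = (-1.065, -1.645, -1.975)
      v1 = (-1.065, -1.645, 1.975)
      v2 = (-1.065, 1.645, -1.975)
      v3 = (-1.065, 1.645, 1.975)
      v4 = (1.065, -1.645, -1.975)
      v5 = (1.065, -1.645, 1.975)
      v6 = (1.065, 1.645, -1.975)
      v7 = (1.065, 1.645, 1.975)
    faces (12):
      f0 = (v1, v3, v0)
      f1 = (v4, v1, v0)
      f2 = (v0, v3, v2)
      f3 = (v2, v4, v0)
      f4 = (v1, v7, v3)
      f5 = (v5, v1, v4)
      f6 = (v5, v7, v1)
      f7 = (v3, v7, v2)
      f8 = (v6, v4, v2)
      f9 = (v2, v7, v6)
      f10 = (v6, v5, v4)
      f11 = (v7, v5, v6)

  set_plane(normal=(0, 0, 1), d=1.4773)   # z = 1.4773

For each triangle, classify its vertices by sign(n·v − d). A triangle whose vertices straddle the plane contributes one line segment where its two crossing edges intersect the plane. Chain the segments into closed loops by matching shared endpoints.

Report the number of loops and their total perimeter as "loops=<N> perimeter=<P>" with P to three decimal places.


Straddling triangles (8 of 12):
  (v1,v3,v0) [++-] → (-1.065, 1.23046, 1.4773)–(-1.065, -1.645, 1.4773)  len=2.8755
  (v4,v1,v0) [-+-] → (-0.79662, -1.645, 1.4773)–(-1.065, -1.645, 1.4773)  len=0.2684
  (v0,v3,v2) [-+-] → (-1.065, 1.23046, 1.4773)–(-1.065, 1.645, 1.4773)  len=0.4145
  (v5,v1,v4) [++-] → (-0.79662, -1.645, 1.4773)–(1.065, -1.645, 1.4773)  len=1.8616
  (v3,v7,v2) [++-] → (0.79662, 1.645, 1.4773)–(-1.065, 1.645, 1.4773)  len=1.8616
  (v2,v7,v6) [-+-] → (0.79662, 1.645, 1.4773)–(1.065, 1.645, 1.4773)  len=0.2684
  (v6,v5,v4) [-+-] → (1.065, -1.23046, 1.4773)–(1.065, -1.645, 1.4773)  len=0.4145
  (v7,v5,v6) [++-] → (1.065, -1.23046, 1.4773)–(1.065, 1.645, 1.4773)  len=2.8755

Chained into 1 loop(s):
  loop 1: 8 segments, perimeter = 10.8400
Total perimeter = 10.840

loops=1 perimeter=10.840


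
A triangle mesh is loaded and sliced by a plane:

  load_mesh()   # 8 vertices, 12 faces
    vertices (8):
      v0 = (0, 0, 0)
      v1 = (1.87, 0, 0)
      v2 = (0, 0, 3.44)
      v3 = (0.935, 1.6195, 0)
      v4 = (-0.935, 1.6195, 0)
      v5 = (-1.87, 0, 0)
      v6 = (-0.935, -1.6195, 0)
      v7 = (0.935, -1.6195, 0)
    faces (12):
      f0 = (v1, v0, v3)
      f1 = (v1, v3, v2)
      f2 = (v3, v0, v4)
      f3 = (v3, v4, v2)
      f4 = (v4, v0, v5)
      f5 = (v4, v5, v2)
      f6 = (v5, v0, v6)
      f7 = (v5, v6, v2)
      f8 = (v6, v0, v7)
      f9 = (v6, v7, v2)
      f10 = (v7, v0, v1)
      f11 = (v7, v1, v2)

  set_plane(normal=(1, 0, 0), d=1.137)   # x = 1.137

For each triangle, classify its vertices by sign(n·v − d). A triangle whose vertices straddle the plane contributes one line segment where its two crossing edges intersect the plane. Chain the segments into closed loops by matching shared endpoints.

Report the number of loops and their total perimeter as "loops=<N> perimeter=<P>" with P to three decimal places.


loops=1 perimeter=6.243

Straddling triangles (4 of 12):
  (v1,v0,v3) [+--] → (1.137, 0, 0)–(1.137, 1.26962, 0)  len=1.2696
  (v1,v3,v2) [+--] → (1.137, 1.26962, 0)–(1.137, 0, 1.34841)  len=1.8521
  (v7,v0,v1) [--+] → (1.137, 0, 0)–(1.137, -1.26962, 0)  len=1.2696
  (v7,v1,v2) [-+-] → (1.137, -1.26962, 0)–(1.137, 0, 1.34841)  len=1.8521

Chained into 1 loop(s):
  loop 1: 4 segments, perimeter = 6.2434
Total perimeter = 6.243


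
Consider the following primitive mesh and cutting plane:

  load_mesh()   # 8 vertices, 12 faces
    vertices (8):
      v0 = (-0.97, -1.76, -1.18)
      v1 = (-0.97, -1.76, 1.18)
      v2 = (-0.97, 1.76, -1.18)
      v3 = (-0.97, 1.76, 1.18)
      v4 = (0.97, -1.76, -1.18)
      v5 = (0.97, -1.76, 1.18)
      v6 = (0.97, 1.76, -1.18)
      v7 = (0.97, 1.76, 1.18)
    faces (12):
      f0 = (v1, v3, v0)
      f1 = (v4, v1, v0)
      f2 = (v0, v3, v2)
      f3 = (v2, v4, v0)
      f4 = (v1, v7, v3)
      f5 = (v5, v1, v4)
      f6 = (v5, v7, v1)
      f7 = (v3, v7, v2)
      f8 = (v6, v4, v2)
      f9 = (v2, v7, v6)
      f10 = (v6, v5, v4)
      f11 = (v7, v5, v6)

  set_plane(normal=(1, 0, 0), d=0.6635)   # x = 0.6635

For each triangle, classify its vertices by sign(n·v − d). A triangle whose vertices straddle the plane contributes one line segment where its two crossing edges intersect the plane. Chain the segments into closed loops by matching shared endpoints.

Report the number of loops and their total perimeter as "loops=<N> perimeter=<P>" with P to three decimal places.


Straddling triangles (8 of 12):
  (v4,v1,v0) [+--] → (0.6635, -1.76, -0.807144)–(0.6635, -1.76, -1.18)  len=0.3729
  (v2,v4,v0) [-+-] → (0.6635, -1.20388, -1.18)–(0.6635, -1.76, -1.18)  len=0.5561
  (v1,v7,v3) [-+-] → (0.6635, 1.20388, 1.18)–(0.6635, 1.76, 1.18)  len=0.5561
  (v5,v1,v4) [+-+] → (0.6635, -1.76, 1.18)–(0.6635, -1.76, -0.807144)  len=1.9871
  (v5,v7,v1) [++-] → (0.6635, 1.20388, 1.18)–(0.6635, -1.76, 1.18)  len=2.9639
  (v3,v7,v2) [-+-] → (0.6635, 1.76, 1.18)–(0.6635, 1.76, 0.807144)  len=0.3729
  (v6,v4,v2) [++-] → (0.6635, -1.20388, -1.18)–(0.6635, 1.76, -1.18)  len=2.9639
  (v2,v7,v6) [-++] → (0.6635, 1.76, 0.807144)–(0.6635, 1.76, -1.18)  len=1.9871

Chained into 1 loop(s):
  loop 1: 8 segments, perimeter = 11.7600
Total perimeter = 11.760

loops=1 perimeter=11.760


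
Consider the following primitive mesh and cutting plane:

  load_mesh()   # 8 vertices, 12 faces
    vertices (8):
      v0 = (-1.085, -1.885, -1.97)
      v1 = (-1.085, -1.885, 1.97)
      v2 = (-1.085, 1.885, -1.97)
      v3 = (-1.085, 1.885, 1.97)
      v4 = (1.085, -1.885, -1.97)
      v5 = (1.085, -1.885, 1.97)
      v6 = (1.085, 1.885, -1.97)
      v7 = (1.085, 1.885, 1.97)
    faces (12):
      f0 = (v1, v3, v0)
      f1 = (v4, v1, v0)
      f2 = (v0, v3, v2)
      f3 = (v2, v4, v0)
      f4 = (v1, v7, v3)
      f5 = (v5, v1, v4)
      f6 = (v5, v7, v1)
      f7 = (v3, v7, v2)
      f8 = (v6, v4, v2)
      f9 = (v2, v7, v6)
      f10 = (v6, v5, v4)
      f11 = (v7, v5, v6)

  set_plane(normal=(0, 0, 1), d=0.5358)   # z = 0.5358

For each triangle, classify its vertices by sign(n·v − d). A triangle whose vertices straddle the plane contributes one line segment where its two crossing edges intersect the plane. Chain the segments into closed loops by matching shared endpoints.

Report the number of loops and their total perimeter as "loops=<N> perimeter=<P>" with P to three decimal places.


loops=1 perimeter=11.880

Straddling triangles (8 of 12):
  (v1,v3,v0) [++-] → (-1.085, 0.512682, 0.5358)–(-1.085, -1.885, 0.5358)  len=2.3977
  (v4,v1,v0) [-+-] → (-0.295098, -1.885, 0.5358)–(-1.085, -1.885, 0.5358)  len=0.7899
  (v0,v3,v2) [-+-] → (-1.085, 0.512682, 0.5358)–(-1.085, 1.885, 0.5358)  len=1.3723
  (v5,v1,v4) [++-] → (-0.295098, -1.885, 0.5358)–(1.085, -1.885, 0.5358)  len=1.3801
  (v3,v7,v2) [++-] → (0.295098, 1.885, 0.5358)–(-1.085, 1.885, 0.5358)  len=1.3801
  (v2,v7,v6) [-+-] → (0.295098, 1.885, 0.5358)–(1.085, 1.885, 0.5358)  len=0.7899
  (v6,v5,v4) [-+-] → (1.085, -0.512682, 0.5358)–(1.085, -1.885, 0.5358)  len=1.3723
  (v7,v5,v6) [++-] → (1.085, -0.512682, 0.5358)–(1.085, 1.885, 0.5358)  len=2.3977

Chained into 1 loop(s):
  loop 1: 8 segments, perimeter = 11.8800
Total perimeter = 11.880


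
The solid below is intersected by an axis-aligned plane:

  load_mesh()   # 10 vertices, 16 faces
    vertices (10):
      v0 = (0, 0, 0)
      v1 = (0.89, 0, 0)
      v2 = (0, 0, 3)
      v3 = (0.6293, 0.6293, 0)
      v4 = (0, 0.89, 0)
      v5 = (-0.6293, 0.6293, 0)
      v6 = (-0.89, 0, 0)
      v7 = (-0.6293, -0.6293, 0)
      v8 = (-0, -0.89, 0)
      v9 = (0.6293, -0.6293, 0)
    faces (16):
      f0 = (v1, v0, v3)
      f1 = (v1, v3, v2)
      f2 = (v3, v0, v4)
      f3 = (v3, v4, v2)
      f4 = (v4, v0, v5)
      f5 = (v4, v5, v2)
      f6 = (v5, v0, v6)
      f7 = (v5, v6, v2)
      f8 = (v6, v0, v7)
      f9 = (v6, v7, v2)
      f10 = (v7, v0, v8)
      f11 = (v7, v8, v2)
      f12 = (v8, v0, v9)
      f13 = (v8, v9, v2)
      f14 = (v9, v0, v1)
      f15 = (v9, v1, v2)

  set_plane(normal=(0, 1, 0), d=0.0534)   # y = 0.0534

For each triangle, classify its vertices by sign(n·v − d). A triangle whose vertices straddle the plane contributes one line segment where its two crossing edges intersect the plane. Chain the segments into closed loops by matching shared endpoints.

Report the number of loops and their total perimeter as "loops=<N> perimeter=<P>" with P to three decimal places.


loops=1 perimeter=7.647

Straddling triangles (8 of 16):
  (v1,v0,v3) [--+] → (0.0534, 0.0534, 0)–(0.867878, 0.0534, 0)  len=0.8145
  (v1,v3,v2) [-+-] → (0.867878, 0.0534, 0)–(0.0534, 0.0534, 2.74543)  len=2.8637
  (v3,v0,v4) [+-+] → (0.0534, 0.0534, 0)–(0, 0.0534, 0)  len=0.0534
  (v3,v4,v2) [++-] → (0, 0.0534, 2.82)–(0.0534, 0.0534, 2.74543)  len=0.0917
  (v4,v0,v5) [+-+] → (0, 0.0534, 0)–(-0.0534, 0.0534, 0)  len=0.0534
  (v4,v5,v2) [++-] → (-0.0534, 0.0534, 2.74543)–(0, 0.0534, 2.82)  len=0.0917
  (v5,v0,v6) [+--] → (-0.0534, 0.0534, 0)–(-0.867878, 0.0534, 0)  len=0.8145
  (v5,v6,v2) [+--] → (-0.867878, 0.0534, 0)–(-0.0534, 0.0534, 2.74543)  len=2.8637

Chained into 1 loop(s):
  loop 1: 8 segments, perimeter = 7.6466
Total perimeter = 7.647


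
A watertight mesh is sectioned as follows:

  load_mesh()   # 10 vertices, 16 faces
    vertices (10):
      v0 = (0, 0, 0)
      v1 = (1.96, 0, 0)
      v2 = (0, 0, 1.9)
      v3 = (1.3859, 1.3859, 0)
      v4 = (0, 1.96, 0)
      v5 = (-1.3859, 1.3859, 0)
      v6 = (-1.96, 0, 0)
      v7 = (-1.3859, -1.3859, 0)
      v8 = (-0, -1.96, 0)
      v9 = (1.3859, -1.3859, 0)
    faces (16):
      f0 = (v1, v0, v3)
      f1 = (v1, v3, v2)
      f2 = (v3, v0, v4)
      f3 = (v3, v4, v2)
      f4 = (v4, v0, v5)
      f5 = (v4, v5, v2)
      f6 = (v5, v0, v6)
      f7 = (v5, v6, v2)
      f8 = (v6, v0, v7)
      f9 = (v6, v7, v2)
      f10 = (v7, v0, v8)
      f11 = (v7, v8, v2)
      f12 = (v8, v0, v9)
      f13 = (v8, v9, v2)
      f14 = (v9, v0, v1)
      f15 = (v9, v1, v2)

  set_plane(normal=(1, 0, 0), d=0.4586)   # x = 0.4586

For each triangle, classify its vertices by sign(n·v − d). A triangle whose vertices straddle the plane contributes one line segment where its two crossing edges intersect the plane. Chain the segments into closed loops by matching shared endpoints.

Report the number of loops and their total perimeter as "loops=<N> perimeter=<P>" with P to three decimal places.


loops=1 perimeter=8.181

Straddling triangles (8 of 16):
  (v1,v0,v3) [+-+] → (0.4586, 0, 0)–(0.4586, 0.4586, 0)  len=0.4586
  (v1,v3,v2) [++-] → (0.4586, 0.4586, 1.27128)–(0.4586, 0, 1.45544)  len=0.4942
  (v3,v0,v4) [+--] → (0.4586, 0.4586, 0)–(0.4586, 1.77003, 0)  len=1.3114
  (v3,v4,v2) [+--] → (0.4586, 1.77003, 0)–(0.4586, 0.4586, 1.27128)  len=1.8265
  (v8,v0,v9) [--+] → (0.4586, -0.4586, 0)–(0.4586, -1.77003, 0)  len=1.3114
  (v8,v9,v2) [-+-] → (0.4586, -1.77003, 0)–(0.4586, -0.4586, 1.27128)  len=1.8265
  (v9,v0,v1) [+-+] → (0.4586, -0.4586, 0)–(0.4586, 0, 0)  len=0.4586
  (v9,v1,v2) [++-] → (0.4586, 0, 1.45544)–(0.4586, -0.4586, 1.27128)  len=0.4942

Chained into 1 loop(s):
  loop 1: 8 segments, perimeter = 8.1814
Total perimeter = 8.181


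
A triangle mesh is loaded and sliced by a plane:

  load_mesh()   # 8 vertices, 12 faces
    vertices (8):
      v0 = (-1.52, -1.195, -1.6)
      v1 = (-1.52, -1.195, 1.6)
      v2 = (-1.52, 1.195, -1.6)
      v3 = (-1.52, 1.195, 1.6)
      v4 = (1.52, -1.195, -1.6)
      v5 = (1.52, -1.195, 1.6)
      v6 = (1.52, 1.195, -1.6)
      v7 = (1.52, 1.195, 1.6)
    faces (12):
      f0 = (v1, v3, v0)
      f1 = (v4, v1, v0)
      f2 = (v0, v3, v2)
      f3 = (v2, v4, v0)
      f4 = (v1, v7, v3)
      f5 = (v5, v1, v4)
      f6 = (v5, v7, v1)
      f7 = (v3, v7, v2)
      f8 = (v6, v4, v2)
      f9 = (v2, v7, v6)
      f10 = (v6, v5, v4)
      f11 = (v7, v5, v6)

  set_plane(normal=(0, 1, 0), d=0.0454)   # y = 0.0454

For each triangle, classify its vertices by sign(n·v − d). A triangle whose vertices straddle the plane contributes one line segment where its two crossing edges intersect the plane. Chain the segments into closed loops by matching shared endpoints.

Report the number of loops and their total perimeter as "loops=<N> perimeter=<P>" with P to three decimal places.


Straddling triangles (8 of 12):
  (v1,v3,v0) [-+-] → (-1.52, 0.0454, 1.6)–(-1.52, 0.0454, 0.0607866)  len=1.5392
  (v0,v3,v2) [-++] → (-1.52, 0.0454, 0.0607866)–(-1.52, 0.0454, -1.6)  len=1.6608
  (v2,v4,v0) [+--] → (-0.0577473, 0.0454, -1.6)–(-1.52, 0.0454, -1.6)  len=1.4623
  (v1,v7,v3) [-++] → (0.0577473, 0.0454, 1.6)–(-1.52, 0.0454, 1.6)  len=1.5777
  (v5,v7,v1) [-+-] → (1.52, 0.0454, 1.6)–(0.0577473, 0.0454, 1.6)  len=1.4623
  (v6,v4,v2) [+-+] → (1.52, 0.0454, -1.6)–(-0.0577473, 0.0454, -1.6)  len=1.5777
  (v6,v5,v4) [+--] → (1.52, 0.0454, -0.0607866)–(1.52, 0.0454, -1.6)  len=1.5392
  (v7,v5,v6) [+-+] → (1.52, 0.0454, 1.6)–(1.52, 0.0454, -0.0607866)  len=1.6608

Chained into 1 loop(s):
  loop 1: 8 segments, perimeter = 12.4800
Total perimeter = 12.480

loops=1 perimeter=12.480


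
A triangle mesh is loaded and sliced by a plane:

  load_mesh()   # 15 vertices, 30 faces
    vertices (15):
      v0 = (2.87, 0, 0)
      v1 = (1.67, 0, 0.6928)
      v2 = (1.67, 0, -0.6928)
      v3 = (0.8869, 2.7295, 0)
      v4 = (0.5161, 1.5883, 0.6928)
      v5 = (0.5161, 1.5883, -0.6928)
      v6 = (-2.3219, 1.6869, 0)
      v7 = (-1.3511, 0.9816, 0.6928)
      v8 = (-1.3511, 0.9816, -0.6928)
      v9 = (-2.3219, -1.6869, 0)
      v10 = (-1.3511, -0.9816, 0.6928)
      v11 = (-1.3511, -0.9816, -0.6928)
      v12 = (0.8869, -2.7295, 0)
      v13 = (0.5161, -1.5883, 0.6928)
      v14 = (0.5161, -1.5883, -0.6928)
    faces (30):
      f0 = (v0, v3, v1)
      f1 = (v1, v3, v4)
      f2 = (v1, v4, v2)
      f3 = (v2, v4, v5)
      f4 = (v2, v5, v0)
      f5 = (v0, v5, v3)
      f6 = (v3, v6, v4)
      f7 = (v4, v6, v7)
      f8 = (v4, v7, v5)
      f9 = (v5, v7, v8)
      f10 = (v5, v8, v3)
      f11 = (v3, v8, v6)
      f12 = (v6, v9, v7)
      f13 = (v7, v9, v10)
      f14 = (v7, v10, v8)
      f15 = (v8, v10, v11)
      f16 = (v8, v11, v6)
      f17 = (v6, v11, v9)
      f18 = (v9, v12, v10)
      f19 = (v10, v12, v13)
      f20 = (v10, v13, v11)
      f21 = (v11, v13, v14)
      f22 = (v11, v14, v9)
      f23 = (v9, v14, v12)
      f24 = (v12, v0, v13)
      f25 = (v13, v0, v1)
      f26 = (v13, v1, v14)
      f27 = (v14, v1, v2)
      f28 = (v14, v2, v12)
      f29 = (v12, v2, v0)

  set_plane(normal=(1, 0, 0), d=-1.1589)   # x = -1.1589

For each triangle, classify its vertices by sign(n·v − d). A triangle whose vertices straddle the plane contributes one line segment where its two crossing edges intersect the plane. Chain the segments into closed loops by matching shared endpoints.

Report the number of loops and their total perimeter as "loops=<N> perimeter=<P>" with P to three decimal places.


Straddling triangles (12 of 30):
  (v3,v6,v4) [+-+] → (-1.1589, 2.06478, 0)–(-1.1589, 1.64649, 0.283906)  len=0.5055
  (v4,v6,v7) [+--] → (-1.1589, 1.64649, 0.283906)–(-1.1589, 1.04405, 0.6928)  len=0.7281
  (v4,v7,v5) [+-+] → (-1.1589, 1.04405, 0.6928)–(-1.1589, 1.04405, 0.550173)  len=0.1426
  (v5,v7,v8) [+--] → (-1.1589, 1.04405, 0.550173)–(-1.1589, 1.04405, -0.6928)  len=1.2430
  (v5,v8,v3) [+-+] → (-1.1589, 1.04405, -0.6928)–(-1.1589, 1.13171, -0.633302)  len=0.1059
  (v3,v8,v6) [+--] → (-1.1589, 1.13171, -0.633302)–(-1.1589, 2.06478, 0)  len=1.1277
  (v9,v12,v10) [-+-] → (-1.1589, -2.06478, 0)–(-1.1589, -1.13171, 0.633302)  len=1.1277
  (v10,v12,v13) [-++] → (-1.1589, -1.13171, 0.633302)–(-1.1589, -1.04405, 0.6928)  len=0.1059
  (v10,v13,v11) [-+-] → (-1.1589, -1.04405, 0.6928)–(-1.1589, -1.04405, -0.550173)  len=1.2430
  (v11,v13,v14) [-++] → (-1.1589, -1.04405, -0.550173)–(-1.1589, -1.04405, -0.6928)  len=0.1426
  (v11,v14,v9) [-+-] → (-1.1589, -1.04405, -0.6928)–(-1.1589, -1.64649, -0.283906)  len=0.7281
  (v9,v14,v12) [-++] → (-1.1589, -1.64649, -0.283906)–(-1.1589, -2.06478, 0)  len=0.5055

Chained into 2 loop(s):
  loop 1: 6 segments, perimeter = 3.8529
  loop 2: 6 segments, perimeter = 3.8529
Total perimeter = 7.706

loops=2 perimeter=7.706
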